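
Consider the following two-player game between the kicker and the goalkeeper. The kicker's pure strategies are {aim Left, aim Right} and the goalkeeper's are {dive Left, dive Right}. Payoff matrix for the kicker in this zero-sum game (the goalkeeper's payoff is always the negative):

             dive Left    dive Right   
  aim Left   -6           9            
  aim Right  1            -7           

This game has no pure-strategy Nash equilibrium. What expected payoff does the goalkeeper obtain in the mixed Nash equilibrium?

33/23

In a mixed equilibrium the goalkeeper is indifferent between dive Left and dive Right; this condition fixes p.
  the goalkeeper's payoff from dive Left: p·6 + (1−p)·(-1) = 7p - 1
  the goalkeeper's payoff from dive Right: p·(-9) + (1−p)·7 = -16p + 7
  7p - 1 = -16p + 7  ⇒  23p = 8  ⇒  p = 8/23.
At equilibrium the goalkeeper is indifferent across columns, so the goalkeeper's payoff equals the payoff from dive Left: (8/23)·6 + (15/23)·(-1) = 33/23.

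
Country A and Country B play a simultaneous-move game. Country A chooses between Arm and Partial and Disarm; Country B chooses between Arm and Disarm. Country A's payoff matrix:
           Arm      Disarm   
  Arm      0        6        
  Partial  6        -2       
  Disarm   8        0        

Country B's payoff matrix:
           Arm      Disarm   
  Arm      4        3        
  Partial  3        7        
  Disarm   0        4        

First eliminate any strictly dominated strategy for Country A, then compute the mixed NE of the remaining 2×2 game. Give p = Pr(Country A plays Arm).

p = 4/5

Country A's strategy Partial is strictly dominated by Disarm: 8 > 6 and 0 > -2. Eliminate Partial.
For Country B to be willing to mix, Country B must be indifferent between Arm and Disarm, which pins down Country A's mix.
  Country B's expected payoff from Arm: p·4 + (1−p)·0 = 4p
  Country B's expected payoff from Disarm: p·3 + (1−p)·4 = -p + 4
  4p = -p + 4  ⇒  5p = 4  ⇒  p = 4/5.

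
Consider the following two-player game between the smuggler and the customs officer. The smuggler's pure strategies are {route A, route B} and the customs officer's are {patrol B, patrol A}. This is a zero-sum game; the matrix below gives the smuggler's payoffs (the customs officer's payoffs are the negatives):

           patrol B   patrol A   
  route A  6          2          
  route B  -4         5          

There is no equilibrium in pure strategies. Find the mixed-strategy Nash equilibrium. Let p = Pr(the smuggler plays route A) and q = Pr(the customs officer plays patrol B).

p = 9/13, q = 3/13

In a mixed equilibrium the customs officer is indifferent between patrol B and patrol A; this condition fixes p.
  the customs officer's payoff from patrol B: p·(-6) + (1−p)·4 = -10p + 4
  the customs officer's payoff from patrol A: p·(-2) + (1−p)·(-5) = 3p - 5
  -10p + 4 = 3p - 5  ⇒  -13p = -9  ⇒  p = 9/13.
The customs officer's mix must leave the smuggler indifferent between route A and route B.
  the smuggler's expected payoff from route A: q·6 + (1−q)·2 = 4q + 2
  the smuggler's expected payoff from route B: q·(-4) + (1−q)·5 = -9q + 5
  4q + 2 = -9q + 5  ⇒  13q = 3  ⇒  q = 3/13.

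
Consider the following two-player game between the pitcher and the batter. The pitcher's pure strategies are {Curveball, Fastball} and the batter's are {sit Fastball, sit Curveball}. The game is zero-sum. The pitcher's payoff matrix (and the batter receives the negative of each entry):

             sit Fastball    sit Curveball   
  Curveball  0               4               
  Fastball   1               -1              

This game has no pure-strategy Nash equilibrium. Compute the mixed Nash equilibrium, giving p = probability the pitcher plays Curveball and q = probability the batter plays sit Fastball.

p = 1/3, q = 5/6

Set the batter's expected payoff from sit Fastball equal to that from sit Curveball:
  the batter's expected payoff from sit Fastball: p·0 + (1−p)·(-1) = p - 1
  the batter's expected payoff from sit Curveball: p·(-4) + (1−p)·1 = -5p + 1
  p - 1 = -5p + 1  ⇒  6p = 2  ⇒  p = 1/3.
The pitcher's indifference between Curveball and Fastball determines the batter's mixing probability q:
  the pitcher's payoff to Curveball: q·0 + (1−q)·4 = -4q + 4
  the pitcher's payoff to Fastball: q·1 + (1−q)·(-1) = 2q - 1
  -4q + 4 = 2q - 1  ⇒  -6q = -5  ⇒  q = 5/6.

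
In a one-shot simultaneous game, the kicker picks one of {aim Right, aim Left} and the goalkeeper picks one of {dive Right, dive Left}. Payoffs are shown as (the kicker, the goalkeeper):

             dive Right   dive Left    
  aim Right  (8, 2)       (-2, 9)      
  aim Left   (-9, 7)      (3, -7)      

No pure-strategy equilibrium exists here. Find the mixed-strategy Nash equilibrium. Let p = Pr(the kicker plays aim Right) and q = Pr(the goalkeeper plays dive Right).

For the goalkeeper to be willing to mix, the goalkeeper must be indifferent between dive Right and dive Left, which pins down the kicker's mix.
  the goalkeeper's payoff from dive Right: p·2 + (1−p)·7 = -5p + 7
  the goalkeeper's payoff from dive Left: p·9 + (1−p)·(-7) = 16p - 7
  -5p + 7 = 16p - 7  ⇒  -21p = -14  ⇒  p = 2/3.
The kicker's indifference between aim Right and aim Left determines the goalkeeper's mixing probability q:
  the kicker's expected payoff from aim Right: q·8 + (1−q)·(-2) = 10q - 2
  the kicker's expected payoff from aim Left: q·(-9) + (1−q)·3 = -12q + 3
  10q - 2 = -12q + 3  ⇒  22q = 5  ⇒  q = 5/22.

p = 2/3, q = 5/22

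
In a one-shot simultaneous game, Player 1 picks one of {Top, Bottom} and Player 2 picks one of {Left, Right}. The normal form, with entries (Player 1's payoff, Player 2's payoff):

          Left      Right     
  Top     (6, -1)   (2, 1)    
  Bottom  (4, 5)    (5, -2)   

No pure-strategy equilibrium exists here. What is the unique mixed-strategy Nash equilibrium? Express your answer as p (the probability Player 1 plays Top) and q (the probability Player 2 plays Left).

For Player 2 to be willing to mix, Player 2 must be indifferent between Left and Right, which pins down Player 1's mix.
  Player 2's payoff to Left: p·(-1) + (1−p)·5 = -6p + 5
  Player 2's payoff to Right: p·1 + (1−p)·(-2) = 3p - 2
  -6p + 5 = 3p - 2  ⇒  -9p = -7  ⇒  p = 7/9.
For Player 1 to be willing to mix, Player 1 must be indifferent between Top and Bottom, which pins down Player 2's mix.
  Player 1's payoff to Top: q·6 + (1−q)·2 = 4q + 2
  Player 1's payoff to Bottom: q·4 + (1−q)·5 = -q + 5
  4q + 2 = -q + 5  ⇒  5q = 3  ⇒  q = 3/5.

p = 7/9, q = 3/5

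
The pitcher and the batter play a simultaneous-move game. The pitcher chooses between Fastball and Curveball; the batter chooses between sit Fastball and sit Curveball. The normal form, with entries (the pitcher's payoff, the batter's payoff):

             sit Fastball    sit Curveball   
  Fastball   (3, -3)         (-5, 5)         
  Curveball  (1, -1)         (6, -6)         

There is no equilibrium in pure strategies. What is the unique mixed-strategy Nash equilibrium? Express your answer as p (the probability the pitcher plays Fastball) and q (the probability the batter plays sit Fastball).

p = 5/13, q = 11/13

For the batter to be willing to mix, the batter must be indifferent between sit Fastball and sit Curveball, which pins down the pitcher's mix.
  the batter's expected payoff from sit Fastball: p·(-3) + (1−p)·(-1) = -2p - 1
  the batter's expected payoff from sit Curveball: p·5 + (1−p)·(-6) = 11p - 6
  -2p - 1 = 11p - 6  ⇒  -13p = -5  ⇒  p = 5/13.
In a mixed equilibrium the pitcher is indifferent between Fastball and Curveball; this condition fixes q.
  the pitcher's expected payoff from Fastball: q·3 + (1−q)·(-5) = 8q - 5
  the pitcher's expected payoff from Curveball: q·1 + (1−q)·6 = -5q + 6
  8q - 5 = -5q + 6  ⇒  13q = 11  ⇒  q = 11/13.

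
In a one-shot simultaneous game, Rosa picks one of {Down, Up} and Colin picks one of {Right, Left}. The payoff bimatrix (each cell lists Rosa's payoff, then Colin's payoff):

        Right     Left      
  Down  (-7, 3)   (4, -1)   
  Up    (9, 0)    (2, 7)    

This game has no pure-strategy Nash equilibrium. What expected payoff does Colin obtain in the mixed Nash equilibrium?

For Colin to be willing to mix, Colin must be indifferent between Right and Left, which pins down Rosa's mix.
  Colin's payoff to Right: p·3 + (1−p)·0 = 3p
  Colin's payoff to Left: p·(-1) + (1−p)·7 = -8p + 7
  3p = -8p + 7  ⇒  11p = 7  ⇒  p = 7/11.
At equilibrium Colin is indifferent across columns, so Colin's payoff equals the payoff from Right: (7/11)·3 + (4/11)·0 = 21/11.

21/11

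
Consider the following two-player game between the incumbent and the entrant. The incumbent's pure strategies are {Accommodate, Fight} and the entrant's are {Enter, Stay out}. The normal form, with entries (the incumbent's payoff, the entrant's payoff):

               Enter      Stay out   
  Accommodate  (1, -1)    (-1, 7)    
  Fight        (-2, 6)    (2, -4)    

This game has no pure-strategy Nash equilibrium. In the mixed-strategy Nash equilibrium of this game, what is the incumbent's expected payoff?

0

For the incumbent to be willing to mix, the incumbent must be indifferent between Accommodate and Fight, which pins down the entrant's mix.
  the incumbent's payoff from Accommodate: q·1 + (1−q)·(-1) = 2q - 1
  the incumbent's payoff from Fight: q·(-2) + (1−q)·2 = -4q + 2
  2q - 1 = -4q + 2  ⇒  6q = 3  ⇒  q = 1/2.
At equilibrium the incumbent is indifferent across rows, so the incumbent's payoff equals the payoff from Accommodate: (1/2)·1 + (1/2)·(-1) = 0.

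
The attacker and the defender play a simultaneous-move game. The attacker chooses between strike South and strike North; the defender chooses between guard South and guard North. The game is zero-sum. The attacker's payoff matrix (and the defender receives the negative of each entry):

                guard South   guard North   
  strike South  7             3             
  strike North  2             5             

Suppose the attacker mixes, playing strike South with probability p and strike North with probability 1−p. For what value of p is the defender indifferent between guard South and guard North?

For the defender to be willing to mix, the defender must be indifferent between guard South and guard North, which pins down the attacker's mix.
  the defender's payoff to guard South: p·(-7) + (1−p)·(-2) = -5p - 2
  the defender's payoff to guard North: p·(-3) + (1−p)·(-5) = 2p - 5
  -5p - 2 = 2p - 5  ⇒  -7p = -3  ⇒  p = 3/7.

p = 3/7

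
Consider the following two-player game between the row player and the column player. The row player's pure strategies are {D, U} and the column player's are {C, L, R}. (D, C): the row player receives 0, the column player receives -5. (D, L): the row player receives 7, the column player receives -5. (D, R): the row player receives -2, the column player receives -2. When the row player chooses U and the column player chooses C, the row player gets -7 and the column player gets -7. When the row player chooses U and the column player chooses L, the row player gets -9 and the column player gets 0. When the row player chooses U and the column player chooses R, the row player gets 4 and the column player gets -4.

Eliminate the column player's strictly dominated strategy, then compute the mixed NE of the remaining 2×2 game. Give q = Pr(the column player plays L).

q = 3/11

The column player's strategy C is strictly dominated by R: -2 > -5 and -4 > -7. Eliminate C.
In a mixed equilibrium the row player is indifferent between D and U; this condition fixes q.
  the row player's expected payoff from D: q·7 + (1−q)·(-2) = 9q - 2
  the row player's expected payoff from U: q·(-9) + (1−q)·4 = -13q + 4
  9q - 2 = -13q + 4  ⇒  22q = 6  ⇒  q = 3/11.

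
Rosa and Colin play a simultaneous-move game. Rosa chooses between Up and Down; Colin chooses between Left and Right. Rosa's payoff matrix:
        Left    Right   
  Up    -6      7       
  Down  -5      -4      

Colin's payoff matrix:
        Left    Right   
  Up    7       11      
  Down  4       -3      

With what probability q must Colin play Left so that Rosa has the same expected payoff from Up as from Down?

q = 11/12

Colin's mix must leave Rosa indifferent between Up and Down.
  Rosa's payoff to Up: q·(-6) + (1−q)·7 = -13q + 7
  Rosa's payoff to Down: q·(-5) + (1−q)·(-4) = -q - 4
  -13q + 7 = -q - 4  ⇒  -12q = -11  ⇒  q = 11/12.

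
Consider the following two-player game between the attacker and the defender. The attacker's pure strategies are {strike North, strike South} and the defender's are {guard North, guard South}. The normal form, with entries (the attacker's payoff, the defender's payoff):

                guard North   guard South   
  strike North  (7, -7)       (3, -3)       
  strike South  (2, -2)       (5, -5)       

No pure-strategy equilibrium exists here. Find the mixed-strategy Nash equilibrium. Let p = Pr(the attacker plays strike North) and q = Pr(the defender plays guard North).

In a mixed equilibrium the defender is indifferent between guard North and guard South; this condition fixes p.
  the defender's expected payoff from guard North: p·(-7) + (1−p)·(-2) = -5p - 2
  the defender's expected payoff from guard South: p·(-3) + (1−p)·(-5) = 2p - 5
  -5p - 2 = 2p - 5  ⇒  -7p = -3  ⇒  p = 3/7.
The attacker's indifference between strike North and strike South determines the defender's mixing probability q:
  the attacker's payoff from strike North: q·7 + (1−q)·3 = 4q + 3
  the attacker's payoff from strike South: q·2 + (1−q)·5 = -3q + 5
  4q + 3 = -3q + 5  ⇒  7q = 2  ⇒  q = 2/7.

p = 3/7, q = 2/7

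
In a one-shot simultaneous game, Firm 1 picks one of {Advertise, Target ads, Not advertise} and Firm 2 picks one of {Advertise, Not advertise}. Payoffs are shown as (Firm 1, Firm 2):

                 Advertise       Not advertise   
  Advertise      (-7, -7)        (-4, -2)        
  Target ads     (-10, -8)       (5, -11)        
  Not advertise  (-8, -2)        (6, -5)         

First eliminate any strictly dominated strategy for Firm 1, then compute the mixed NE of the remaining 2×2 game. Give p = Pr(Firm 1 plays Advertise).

p = 3/8

Firm 1's strategy Target ads is strictly dominated by Not advertise: -8 > -10 and 6 > 5. Eliminate Target ads.
For Firm 2 to be willing to mix, Firm 2 must be indifferent between Advertise and Not advertise, which pins down Firm 1's mix.
  Firm 2's payoff to Advertise: p·(-7) + (1−p)·(-2) = -5p - 2
  Firm 2's payoff to Not advertise: p·(-2) + (1−p)·(-5) = 3p - 5
  -5p - 2 = 3p - 5  ⇒  -8p = -3  ⇒  p = 3/8.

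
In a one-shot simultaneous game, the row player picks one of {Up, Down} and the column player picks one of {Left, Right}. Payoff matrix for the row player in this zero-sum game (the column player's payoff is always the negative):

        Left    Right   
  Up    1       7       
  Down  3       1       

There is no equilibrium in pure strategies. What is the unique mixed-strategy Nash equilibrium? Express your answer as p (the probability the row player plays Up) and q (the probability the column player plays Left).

p = 1/4, q = 3/4

For the column player to be willing to mix, the column player must be indifferent between Left and Right, which pins down the row player's mix.
  the column player's payoff from Left: p·(-1) + (1−p)·(-3) = 2p - 3
  the column player's payoff from Right: p·(-7) + (1−p)·(-1) = -6p - 1
  2p - 3 = -6p - 1  ⇒  8p = 2  ⇒  p = 1/4.
Set the row player's expected payoff from Up equal to that from Down:
  the row player's payoff from Up: q·1 + (1−q)·7 = -6q + 7
  the row player's payoff from Down: q·3 + (1−q)·1 = 2q + 1
  -6q + 7 = 2q + 1  ⇒  -8q = -6  ⇒  q = 3/4.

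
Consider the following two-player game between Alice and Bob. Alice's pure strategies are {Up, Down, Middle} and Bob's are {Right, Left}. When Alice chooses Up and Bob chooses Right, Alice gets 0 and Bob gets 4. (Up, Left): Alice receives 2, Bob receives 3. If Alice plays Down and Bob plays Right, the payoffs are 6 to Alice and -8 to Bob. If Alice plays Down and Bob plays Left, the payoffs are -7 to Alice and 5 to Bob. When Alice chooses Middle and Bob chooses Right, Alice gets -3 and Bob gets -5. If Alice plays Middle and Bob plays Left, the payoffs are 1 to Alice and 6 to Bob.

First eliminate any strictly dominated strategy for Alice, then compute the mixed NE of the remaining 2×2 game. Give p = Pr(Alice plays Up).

Alice's strategy Middle is strictly dominated by Up: 0 > -3 and 2 > 1. Eliminate Middle.
Set Bob's expected payoff from Right equal to that from Left:
  Bob's payoff from Right: p·4 + (1−p)·(-8) = 12p - 8
  Bob's payoff from Left: p·3 + (1−p)·5 = -2p + 5
  12p - 8 = -2p + 5  ⇒  14p = 13  ⇒  p = 13/14.

p = 13/14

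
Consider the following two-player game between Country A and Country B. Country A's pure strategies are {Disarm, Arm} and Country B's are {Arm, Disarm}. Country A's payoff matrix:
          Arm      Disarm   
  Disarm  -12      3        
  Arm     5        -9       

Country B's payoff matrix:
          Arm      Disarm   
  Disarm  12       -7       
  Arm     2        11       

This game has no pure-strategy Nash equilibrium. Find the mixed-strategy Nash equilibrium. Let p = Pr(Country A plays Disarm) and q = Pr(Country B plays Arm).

p = 9/28, q = 12/29

Country B's indifference between Arm and Disarm determines Country A's mixing probability p:
  Country B's payoff to Arm: p·12 + (1−p)·2 = 10p + 2
  Country B's payoff to Disarm: p·(-7) + (1−p)·11 = -18p + 11
  10p + 2 = -18p + 11  ⇒  28p = 9  ⇒  p = 9/28.
Country A's indifference between Disarm and Arm determines Country B's mixing probability q:
  Country A's payoff to Disarm: q·(-12) + (1−q)·3 = -15q + 3
  Country A's payoff to Arm: q·5 + (1−q)·(-9) = 14q - 9
  -15q + 3 = 14q - 9  ⇒  -29q = -12  ⇒  q = 12/29.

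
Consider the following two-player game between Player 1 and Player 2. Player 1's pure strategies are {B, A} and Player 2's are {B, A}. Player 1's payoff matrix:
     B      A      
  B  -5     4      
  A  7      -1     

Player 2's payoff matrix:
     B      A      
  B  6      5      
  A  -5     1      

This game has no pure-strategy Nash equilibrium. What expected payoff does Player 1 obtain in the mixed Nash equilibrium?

Player 1's indifference between B and A determines Player 2's mixing probability q:
  Player 1's payoff from B: q·(-5) + (1−q)·4 = -9q + 4
  Player 1's payoff from A: q·7 + (1−q)·(-1) = 8q - 1
  -9q + 4 = 8q - 1  ⇒  -17q = -5  ⇒  q = 5/17.
At equilibrium Player 1 is indifferent across rows, so Player 1's payoff equals the payoff from B: (5/17)·(-5) + (12/17)·4 = 23/17.

23/17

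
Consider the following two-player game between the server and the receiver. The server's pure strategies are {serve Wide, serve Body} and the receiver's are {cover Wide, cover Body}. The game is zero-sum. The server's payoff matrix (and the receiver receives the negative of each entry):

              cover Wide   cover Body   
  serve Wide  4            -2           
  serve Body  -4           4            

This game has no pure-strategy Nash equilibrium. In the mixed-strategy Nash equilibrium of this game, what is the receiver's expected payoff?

-4/7

The server's mix must leave the receiver indifferent between cover Wide and cover Body.
  the receiver's expected payoff from cover Wide: p·(-4) + (1−p)·4 = -8p + 4
  the receiver's expected payoff from cover Body: p·2 + (1−p)·(-4) = 6p - 4
  -8p + 4 = 6p - 4  ⇒  -14p = -8  ⇒  p = 4/7.
At equilibrium the receiver is indifferent across columns, so the receiver's payoff equals the payoff from cover Wide: (4/7)·(-4) + (3/7)·4 = -4/7.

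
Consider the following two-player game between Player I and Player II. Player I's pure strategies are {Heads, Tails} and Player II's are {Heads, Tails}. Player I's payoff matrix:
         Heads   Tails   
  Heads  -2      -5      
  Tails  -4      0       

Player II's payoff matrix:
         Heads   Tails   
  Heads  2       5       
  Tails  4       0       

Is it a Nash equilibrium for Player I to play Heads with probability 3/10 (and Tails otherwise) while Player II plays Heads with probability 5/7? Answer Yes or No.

Given Player I's mix p = 3/10, Player II's payoff from Heads is 17/5 but from Tails is 3/2. Player II strictly prefers Heads, so Player II would not mix.
So the proposed profile is not a Nash equilibrium.

No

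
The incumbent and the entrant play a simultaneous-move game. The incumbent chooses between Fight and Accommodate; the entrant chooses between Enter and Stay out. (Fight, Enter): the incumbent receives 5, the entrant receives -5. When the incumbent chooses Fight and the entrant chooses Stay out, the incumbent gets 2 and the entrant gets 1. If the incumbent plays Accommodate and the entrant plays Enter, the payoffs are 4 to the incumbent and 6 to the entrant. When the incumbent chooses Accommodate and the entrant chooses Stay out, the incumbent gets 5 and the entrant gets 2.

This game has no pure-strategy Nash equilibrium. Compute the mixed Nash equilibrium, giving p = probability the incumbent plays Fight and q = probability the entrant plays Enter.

In a mixed equilibrium the entrant is indifferent between Enter and Stay out; this condition fixes p.
  the entrant's expected payoff from Enter: p·(-5) + (1−p)·6 = -11p + 6
  the entrant's expected payoff from Stay out: p·1 + (1−p)·2 = -p + 2
  -11p + 6 = -p + 2  ⇒  -10p = -4  ⇒  p = 2/5.
The incumbent's indifference between Fight and Accommodate determines the entrant's mixing probability q:
  the incumbent's expected payoff from Fight: q·5 + (1−q)·2 = 3q + 2
  the incumbent's expected payoff from Accommodate: q·4 + (1−q)·5 = -q + 5
  3q + 2 = -q + 5  ⇒  4q = 3  ⇒  q = 3/4.

p = 2/5, q = 3/4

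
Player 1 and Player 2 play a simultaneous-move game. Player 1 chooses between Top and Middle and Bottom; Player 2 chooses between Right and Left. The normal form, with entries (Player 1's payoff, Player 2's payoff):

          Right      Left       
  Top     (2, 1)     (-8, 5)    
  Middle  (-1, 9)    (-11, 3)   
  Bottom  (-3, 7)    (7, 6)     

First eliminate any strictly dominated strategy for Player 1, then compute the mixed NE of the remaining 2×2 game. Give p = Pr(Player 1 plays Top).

Player 1's strategy Middle is strictly dominated by Top: 2 > -1 and -8 > -11. Eliminate Middle.
For Player 2 to be willing to mix, Player 2 must be indifferent between Right and Left, which pins down Player 1's mix.
  Player 2's payoff from Right: p·1 + (1−p)·7 = -6p + 7
  Player 2's payoff from Left: p·5 + (1−p)·6 = -p + 6
  -6p + 7 = -p + 6  ⇒  -5p = -1  ⇒  p = 1/5.

p = 1/5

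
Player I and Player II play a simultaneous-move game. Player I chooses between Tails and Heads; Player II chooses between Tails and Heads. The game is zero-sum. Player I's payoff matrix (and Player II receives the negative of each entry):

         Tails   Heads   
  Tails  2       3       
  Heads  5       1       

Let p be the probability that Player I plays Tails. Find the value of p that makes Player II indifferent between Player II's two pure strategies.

Player II's indifference between Tails and Heads determines Player I's mixing probability p:
  Player II's payoff to Tails: p·(-2) + (1−p)·(-5) = 3p - 5
  Player II's payoff to Heads: p·(-3) + (1−p)·(-1) = -2p - 1
  3p - 5 = -2p - 1  ⇒  5p = 4  ⇒  p = 4/5.

p = 4/5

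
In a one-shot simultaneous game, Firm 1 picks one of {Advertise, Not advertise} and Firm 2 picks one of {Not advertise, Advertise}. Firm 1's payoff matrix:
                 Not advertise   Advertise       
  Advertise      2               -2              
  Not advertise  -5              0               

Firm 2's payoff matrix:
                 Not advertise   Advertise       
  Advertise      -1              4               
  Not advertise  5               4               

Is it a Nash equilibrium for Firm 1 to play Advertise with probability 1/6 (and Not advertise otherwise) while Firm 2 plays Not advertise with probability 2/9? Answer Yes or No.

Check Firm 2's indifference given Firm 1's mix p = 1/6:
  payoff from Not advertise = 4; payoff from Advertise = 4 — equal.
Check Firm 1's indifference given Firm 2's mix q = 2/9:
  payoff from Advertise = -10/9; payoff from Not advertise = -10/9 — equal.
Both players are indifferent, so neither can profitably deviate.

Yes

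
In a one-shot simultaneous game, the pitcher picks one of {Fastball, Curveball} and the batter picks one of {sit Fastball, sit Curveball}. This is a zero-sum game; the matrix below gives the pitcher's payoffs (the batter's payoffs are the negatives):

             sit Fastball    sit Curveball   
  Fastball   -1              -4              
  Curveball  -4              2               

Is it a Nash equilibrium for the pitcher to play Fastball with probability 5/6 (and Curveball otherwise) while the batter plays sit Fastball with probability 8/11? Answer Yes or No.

No

Given the pitcher's mix p = 5/6, the batter's payoff from sit Fastball is 3/2 but from sit Curveball is 3. The batter strictly prefers sit Curveball, so the batter would not mix.
So the proposed profile is not a Nash equilibrium.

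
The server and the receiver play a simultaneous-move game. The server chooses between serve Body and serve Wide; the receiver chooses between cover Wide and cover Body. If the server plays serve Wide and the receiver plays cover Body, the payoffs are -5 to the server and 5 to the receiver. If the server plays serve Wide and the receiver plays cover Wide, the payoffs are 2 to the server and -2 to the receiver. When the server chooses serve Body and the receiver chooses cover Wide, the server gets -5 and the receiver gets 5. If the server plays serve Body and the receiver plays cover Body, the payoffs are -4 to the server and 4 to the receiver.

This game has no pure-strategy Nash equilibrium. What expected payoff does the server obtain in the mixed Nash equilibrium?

For the server to be willing to mix, the server must be indifferent between serve Body and serve Wide, which pins down the receiver's mix.
  the server's expected payoff from serve Body: q·(-5) + (1−q)·(-4) = -q - 4
  the server's expected payoff from serve Wide: q·2 + (1−q)·(-5) = 7q - 5
  -q - 4 = 7q - 5  ⇒  -8q = -1  ⇒  q = 1/8.
At equilibrium the server is indifferent across rows, so the server's payoff equals the payoff from serve Body: (1/8)·(-5) + (7/8)·(-4) = -33/8.

-33/8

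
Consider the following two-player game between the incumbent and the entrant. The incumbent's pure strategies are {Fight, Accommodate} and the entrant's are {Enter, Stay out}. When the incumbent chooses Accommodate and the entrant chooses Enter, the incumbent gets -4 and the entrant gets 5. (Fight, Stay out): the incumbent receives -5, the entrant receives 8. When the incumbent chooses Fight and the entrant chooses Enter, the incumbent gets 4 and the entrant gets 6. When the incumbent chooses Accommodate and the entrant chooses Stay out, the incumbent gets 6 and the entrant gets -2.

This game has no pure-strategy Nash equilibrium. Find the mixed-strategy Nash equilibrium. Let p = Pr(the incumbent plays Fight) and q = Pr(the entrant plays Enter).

p = 7/9, q = 11/19

The incumbent's mix must leave the entrant indifferent between Enter and Stay out.
  the entrant's expected payoff from Enter: p·6 + (1−p)·5 = p + 5
  the entrant's expected payoff from Stay out: p·8 + (1−p)·(-2) = 10p - 2
  p + 5 = 10p - 2  ⇒  -9p = -7  ⇒  p = 7/9.
The incumbent's indifference between Fight and Accommodate determines the entrant's mixing probability q:
  the incumbent's expected payoff from Fight: q·4 + (1−q)·(-5) = 9q - 5
  the incumbent's expected payoff from Accommodate: q·(-4) + (1−q)·6 = -10q + 6
  9q - 5 = -10q + 6  ⇒  19q = 11  ⇒  q = 11/19.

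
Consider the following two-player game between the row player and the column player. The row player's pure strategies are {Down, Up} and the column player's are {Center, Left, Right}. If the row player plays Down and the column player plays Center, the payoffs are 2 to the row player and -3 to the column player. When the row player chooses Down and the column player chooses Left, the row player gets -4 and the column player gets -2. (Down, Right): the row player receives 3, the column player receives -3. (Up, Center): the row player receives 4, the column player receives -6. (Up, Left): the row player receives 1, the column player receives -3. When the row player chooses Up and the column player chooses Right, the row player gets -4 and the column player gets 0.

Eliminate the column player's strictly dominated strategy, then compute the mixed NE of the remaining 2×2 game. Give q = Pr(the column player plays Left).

q = 7/12

The column player's strategy Center is strictly dominated by Left: -2 > -3 and -3 > -6. Eliminate Center.
For the row player to be willing to mix, the row player must be indifferent between Down and Up, which pins down the column player's mix.
  the row player's payoff from Down: q·(-4) + (1−q)·3 = -7q + 3
  the row player's payoff from Up: q·1 + (1−q)·(-4) = 5q - 4
  -7q + 3 = 5q - 4  ⇒  -12q = -7  ⇒  q = 7/12.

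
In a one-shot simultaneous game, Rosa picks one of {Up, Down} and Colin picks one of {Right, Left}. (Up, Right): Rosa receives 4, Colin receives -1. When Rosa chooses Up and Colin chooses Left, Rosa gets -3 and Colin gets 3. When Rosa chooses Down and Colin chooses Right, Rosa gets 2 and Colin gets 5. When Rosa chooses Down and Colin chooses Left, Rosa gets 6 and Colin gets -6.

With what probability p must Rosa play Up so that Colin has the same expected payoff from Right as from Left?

Colin's indifference between Right and Left determines Rosa's mixing probability p:
  Colin's payoff to Right: p·(-1) + (1−p)·5 = -6p + 5
  Colin's payoff to Left: p·3 + (1−p)·(-6) = 9p - 6
  -6p + 5 = 9p - 6  ⇒  -15p = -11  ⇒  p = 11/15.

p = 11/15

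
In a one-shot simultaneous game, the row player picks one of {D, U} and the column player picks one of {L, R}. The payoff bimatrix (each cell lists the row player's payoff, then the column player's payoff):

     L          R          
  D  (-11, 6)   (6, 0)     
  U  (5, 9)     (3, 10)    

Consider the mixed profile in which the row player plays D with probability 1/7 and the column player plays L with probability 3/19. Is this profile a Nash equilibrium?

Check the column player's indifference given the row player's mix p = 1/7:
  payoff from L = 60/7; payoff from R = 60/7 — equal.
Check the row player's indifference given the column player's mix q = 3/19:
  payoff from D = 63/19; payoff from U = 63/19 — equal.
Both players are indifferent, so neither can profitably deviate.

Yes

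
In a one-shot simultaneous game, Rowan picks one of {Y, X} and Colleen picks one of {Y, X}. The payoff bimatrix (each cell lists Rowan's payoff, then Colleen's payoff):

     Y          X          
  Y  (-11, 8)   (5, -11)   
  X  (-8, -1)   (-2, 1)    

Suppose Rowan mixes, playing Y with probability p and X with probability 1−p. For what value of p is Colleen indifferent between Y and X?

p = 2/21

For Colleen to be willing to mix, Colleen must be indifferent between Y and X, which pins down Rowan's mix.
  Colleen's expected payoff from Y: p·8 + (1−p)·(-1) = 9p - 1
  Colleen's expected payoff from X: p·(-11) + (1−p)·1 = -12p + 1
  9p - 1 = -12p + 1  ⇒  21p = 2  ⇒  p = 2/21.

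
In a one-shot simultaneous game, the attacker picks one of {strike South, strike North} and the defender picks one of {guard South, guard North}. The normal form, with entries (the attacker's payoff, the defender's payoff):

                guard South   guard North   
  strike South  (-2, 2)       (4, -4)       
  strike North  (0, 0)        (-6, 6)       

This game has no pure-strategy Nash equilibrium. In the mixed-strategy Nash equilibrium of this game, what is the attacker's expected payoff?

In a mixed equilibrium the attacker is indifferent between strike South and strike North; this condition fixes q.
  the attacker's payoff from strike South: q·(-2) + (1−q)·4 = -6q + 4
  the attacker's payoff from strike North: q·0 + (1−q)·(-6) = 6q - 6
  -6q + 4 = 6q - 6  ⇒  -12q = -10  ⇒  q = 5/6.
At equilibrium the attacker is indifferent across rows, so the attacker's payoff equals the payoff from strike South: (5/6)·(-2) + (1/6)·4 = -1.

-1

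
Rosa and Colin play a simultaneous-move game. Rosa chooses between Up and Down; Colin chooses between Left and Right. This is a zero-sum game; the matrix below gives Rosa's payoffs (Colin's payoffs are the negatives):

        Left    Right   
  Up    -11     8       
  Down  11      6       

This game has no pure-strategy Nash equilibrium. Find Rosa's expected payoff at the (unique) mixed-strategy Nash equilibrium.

77/12

Colin's mix must leave Rosa indifferent between Up and Down.
  Rosa's payoff to Up: q·(-11) + (1−q)·8 = -19q + 8
  Rosa's payoff to Down: q·11 + (1−q)·6 = 5q + 6
  -19q + 8 = 5q + 6  ⇒  -24q = -2  ⇒  q = 1/12.
At equilibrium Rosa is indifferent across rows, so Rosa's payoff equals the payoff from Up: (1/12)·(-11) + (11/12)·8 = 77/12.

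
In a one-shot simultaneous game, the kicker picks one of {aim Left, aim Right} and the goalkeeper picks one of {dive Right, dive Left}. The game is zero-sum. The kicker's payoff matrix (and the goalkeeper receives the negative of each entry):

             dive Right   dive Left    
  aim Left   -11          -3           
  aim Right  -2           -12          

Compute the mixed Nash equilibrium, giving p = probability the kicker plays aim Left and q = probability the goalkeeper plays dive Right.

p = 5/9, q = 1/2

Set the goalkeeper's expected payoff from dive Right equal to that from dive Left:
  the goalkeeper's expected payoff from dive Right: p·11 + (1−p)·2 = 9p + 2
  the goalkeeper's expected payoff from dive Left: p·3 + (1−p)·12 = -9p + 12
  9p + 2 = -9p + 12  ⇒  18p = 10  ⇒  p = 5/9.
In a mixed equilibrium the kicker is indifferent between aim Left and aim Right; this condition fixes q.
  the kicker's payoff from aim Left: q·(-11) + (1−q)·(-3) = -8q - 3
  the kicker's payoff from aim Right: q·(-2) + (1−q)·(-12) = 10q - 12
  -8q - 3 = 10q - 12  ⇒  -18q = -9  ⇒  q = 1/2.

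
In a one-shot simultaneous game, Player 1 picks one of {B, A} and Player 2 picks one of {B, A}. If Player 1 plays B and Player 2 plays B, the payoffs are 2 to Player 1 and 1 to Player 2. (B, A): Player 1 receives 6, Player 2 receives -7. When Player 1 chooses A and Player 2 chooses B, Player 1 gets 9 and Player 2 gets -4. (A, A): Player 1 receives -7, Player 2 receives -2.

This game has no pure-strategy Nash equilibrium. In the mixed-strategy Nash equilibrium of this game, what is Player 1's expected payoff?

Player 1's indifference between B and A determines Player 2's mixing probability q:
  Player 1's payoff from B: q·2 + (1−q)·6 = -4q + 6
  Player 1's payoff from A: q·9 + (1−q)·(-7) = 16q - 7
  -4q + 6 = 16q - 7  ⇒  -20q = -13  ⇒  q = 13/20.
At equilibrium Player 1 is indifferent across rows, so Player 1's payoff equals the payoff from B: (13/20)·2 + (7/20)·6 = 17/5.

17/5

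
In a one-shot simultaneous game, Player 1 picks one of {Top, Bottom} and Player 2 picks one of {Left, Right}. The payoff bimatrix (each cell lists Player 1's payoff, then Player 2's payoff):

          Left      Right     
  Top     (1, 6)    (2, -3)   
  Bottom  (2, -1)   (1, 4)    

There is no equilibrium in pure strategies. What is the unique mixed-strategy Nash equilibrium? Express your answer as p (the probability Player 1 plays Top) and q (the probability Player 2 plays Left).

p = 5/14, q = 1/2

In a mixed equilibrium Player 2 is indifferent between Left and Right; this condition fixes p.
  Player 2's payoff to Left: p·6 + (1−p)·(-1) = 7p - 1
  Player 2's payoff to Right: p·(-3) + (1−p)·4 = -7p + 4
  7p - 1 = -7p + 4  ⇒  14p = 5  ⇒  p = 5/14.
Player 1's indifference between Top and Bottom determines Player 2's mixing probability q:
  Player 1's expected payoff from Top: q·1 + (1−q)·2 = -q + 2
  Player 1's expected payoff from Bottom: q·2 + (1−q)·1 = q + 1
  -q + 2 = q + 1  ⇒  -2q = -1  ⇒  q = 1/2.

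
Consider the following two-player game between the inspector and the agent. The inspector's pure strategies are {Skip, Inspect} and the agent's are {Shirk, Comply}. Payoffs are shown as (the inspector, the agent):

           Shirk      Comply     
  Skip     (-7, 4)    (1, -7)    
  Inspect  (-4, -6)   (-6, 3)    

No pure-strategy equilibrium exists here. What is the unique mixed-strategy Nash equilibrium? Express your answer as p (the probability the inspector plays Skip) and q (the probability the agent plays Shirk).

p = 9/20, q = 7/10

In a mixed equilibrium the agent is indifferent between Shirk and Comply; this condition fixes p.
  the agent's expected payoff from Shirk: p·4 + (1−p)·(-6) = 10p - 6
  the agent's expected payoff from Comply: p·(-7) + (1−p)·3 = -10p + 3
  10p - 6 = -10p + 3  ⇒  20p = 9  ⇒  p = 9/20.
The inspector's indifference between Skip and Inspect determines the agent's mixing probability q:
  the inspector's payoff to Skip: q·(-7) + (1−q)·1 = -8q + 1
  the inspector's payoff to Inspect: q·(-4) + (1−q)·(-6) = 2q - 6
  -8q + 1 = 2q - 6  ⇒  -10q = -7  ⇒  q = 7/10.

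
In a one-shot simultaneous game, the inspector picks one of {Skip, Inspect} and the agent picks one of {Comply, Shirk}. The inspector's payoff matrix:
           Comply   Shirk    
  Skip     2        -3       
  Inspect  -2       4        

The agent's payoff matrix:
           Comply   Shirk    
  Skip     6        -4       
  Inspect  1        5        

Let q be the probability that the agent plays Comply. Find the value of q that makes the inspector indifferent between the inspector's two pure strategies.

In a mixed equilibrium the inspector is indifferent between Skip and Inspect; this condition fixes q.
  the inspector's payoff from Skip: q·2 + (1−q)·(-3) = 5q - 3
  the inspector's payoff from Inspect: q·(-2) + (1−q)·4 = -6q + 4
  5q - 3 = -6q + 4  ⇒  11q = 7  ⇒  q = 7/11.

q = 7/11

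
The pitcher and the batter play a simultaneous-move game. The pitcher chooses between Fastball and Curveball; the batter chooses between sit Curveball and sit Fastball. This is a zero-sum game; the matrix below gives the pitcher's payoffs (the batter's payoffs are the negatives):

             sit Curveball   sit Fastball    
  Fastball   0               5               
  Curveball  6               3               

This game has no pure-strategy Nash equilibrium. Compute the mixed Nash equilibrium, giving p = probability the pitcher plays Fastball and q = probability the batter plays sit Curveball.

p = 3/8, q = 1/4

For the batter to be willing to mix, the batter must be indifferent between sit Curveball and sit Fastball, which pins down the pitcher's mix.
  the batter's expected payoff from sit Curveball: p·0 + (1−p)·(-6) = 6p - 6
  the batter's expected payoff from sit Fastball: p·(-5) + (1−p)·(-3) = -2p - 3
  6p - 6 = -2p - 3  ⇒  8p = 3  ⇒  p = 3/8.
Set the pitcher's expected payoff from Fastball equal to that from Curveball:
  the pitcher's expected payoff from Fastball: q·0 + (1−q)·5 = -5q + 5
  the pitcher's expected payoff from Curveball: q·6 + (1−q)·3 = 3q + 3
  -5q + 5 = 3q + 3  ⇒  -8q = -2  ⇒  q = 1/4.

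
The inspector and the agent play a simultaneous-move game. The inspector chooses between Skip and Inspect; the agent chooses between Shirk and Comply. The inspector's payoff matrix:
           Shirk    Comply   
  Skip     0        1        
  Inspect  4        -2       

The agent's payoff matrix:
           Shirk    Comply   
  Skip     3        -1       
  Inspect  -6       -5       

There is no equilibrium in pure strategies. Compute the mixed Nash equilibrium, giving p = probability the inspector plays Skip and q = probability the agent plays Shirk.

The inspector's mix must leave the agent indifferent between Shirk and Comply.
  the agent's payoff from Shirk: p·3 + (1−p)·(-6) = 9p - 6
  the agent's payoff from Comply: p·(-1) + (1−p)·(-5) = 4p - 5
  9p - 6 = 4p - 5  ⇒  5p = 1  ⇒  p = 1/5.
Set the inspector's expected payoff from Skip equal to that from Inspect:
  the inspector's expected payoff from Skip: q·0 + (1−q)·1 = -q + 1
  the inspector's expected payoff from Inspect: q·4 + (1−q)·(-2) = 6q - 2
  -q + 1 = 6q - 2  ⇒  -7q = -3  ⇒  q = 3/7.

p = 1/5, q = 3/7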